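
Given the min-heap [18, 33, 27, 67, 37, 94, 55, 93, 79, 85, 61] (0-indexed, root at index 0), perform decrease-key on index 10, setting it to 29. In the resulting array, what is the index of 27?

2

set index 10 from 61 to 29 → [18, 33, 27, 67, 37, 94, 55, 93, 79, 85, 29]
29 < parent 37 at index 4, swap → [18, 33, 27, 67, 29, 94, 55, 93, 79, 85, 37]
29 < parent 33 at index 1, swap → [18, 29, 27, 67, 33, 94, 55, 93, 79, 85, 37]
resulting array: [18, 29, 27, 67, 33, 94, 55, 93, 79, 85, 37]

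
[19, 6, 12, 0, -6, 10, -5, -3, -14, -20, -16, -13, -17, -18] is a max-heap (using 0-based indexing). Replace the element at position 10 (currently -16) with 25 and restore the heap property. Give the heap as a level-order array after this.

[25, 19, 12, 0, 6, 10, -5, -3, -14, -20, -6, -13, -17, -18]

set index 10 from -16 to 25 → [19, 6, 12, 0, -6, 10, -5, -3, -14, -20, 25, -13, -17, -18]
25 > parent -6 at index 4, swap → [19, 6, 12, 0, 25, 10, -5, -3, -14, -20, -6, -13, -17, -18]
25 > parent 6 at index 1, swap → [19, 25, 12, 0, 6, 10, -5, -3, -14, -20, -6, -13, -17, -18]
25 > parent 19 at index 0, swap → [25, 19, 12, 0, 6, 10, -5, -3, -14, -20, -6, -13, -17, -18]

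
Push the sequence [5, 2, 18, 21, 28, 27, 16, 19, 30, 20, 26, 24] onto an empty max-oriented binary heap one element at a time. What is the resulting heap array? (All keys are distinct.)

[30, 28, 27, 21, 26, 24, 16, 2, 19, 18, 20, 5]

Insert 5:
  append 5 at index 0 → [5] (no swap needed)
Insert 2:
  append 2 at index 1 → [5, 2] (no swap needed)
Insert 18:
  append 18 at index 2 → [5, 2, 18]
  18 > parent 5 at index 0, swap → [18, 2, 5]
Insert 21:
  append 21 at index 3 → [18, 2, 5, 21]
  21 > parent 2 at index 1, swap → [18, 21, 5, 2]
  21 > parent 18 at index 0, swap → [21, 18, 5, 2]
Insert 28:
  append 28 at index 4 → [21, 18, 5, 2, 28]
  28 > parent 18 at index 1, swap → [21, 28, 5, 2, 18]
  28 > parent 21 at index 0, swap → [28, 21, 5, 2, 18]
Insert 27:
  append 27 at index 5 → [28, 21, 5, 2, 18, 27]
  27 > parent 5 at index 2, swap → [28, 21, 27, 2, 18, 5]
Insert 16:
  append 16 at index 6 → [28, 21, 27, 2, 18, 5, 16] (no swap needed)
Insert 19:
  append 19 at index 7 → [28, 21, 27, 2, 18, 5, 16, 19]
  19 > parent 2 at index 3, swap → [28, 21, 27, 19, 18, 5, 16, 2]
Insert 30:
  append 30 at index 8 → [28, 21, 27, 19, 18, 5, 16, 2, 30]
  30 > parent 19 at index 3, swap → [28, 21, 27, 30, 18, 5, 16, 2, 19]
  30 > parent 21 at index 1, swap → [28, 30, 27, 21, 18, 5, 16, 2, 19]
  30 > parent 28 at index 0, swap → [30, 28, 27, 21, 18, 5, 16, 2, 19]
Insert 20:
  append 20 at index 9 → [30, 28, 27, 21, 18, 5, 16, 2, 19, 20]
  20 > parent 18 at index 4, swap → [30, 28, 27, 21, 20, 5, 16, 2, 19, 18]
Insert 26:
  append 26 at index 10 → [30, 28, 27, 21, 20, 5, 16, 2, 19, 18, 26]
  26 > parent 20 at index 4, swap → [30, 28, 27, 21, 26, 5, 16, 2, 19, 18, 20]
Insert 24:
  append 24 at index 11 → [30, 28, 27, 21, 26, 5, 16, 2, 19, 18, 20, 24]
  24 > parent 5 at index 5, swap → [30, 28, 27, 21, 26, 24, 16, 2, 19, 18, 20, 5]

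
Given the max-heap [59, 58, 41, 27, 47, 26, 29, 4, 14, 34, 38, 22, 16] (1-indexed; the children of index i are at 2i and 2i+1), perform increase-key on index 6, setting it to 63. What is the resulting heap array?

set index 6 from 26 to 63 → [59, 58, 41, 27, 47, 63, 29, 4, 14, 34, 38, 22, 16]
63 > parent 41 at index 3, swap → [59, 58, 63, 27, 47, 41, 29, 4, 14, 34, 38, 22, 16]
63 > parent 59 at index 1, swap → [63, 58, 59, 27, 47, 41, 29, 4, 14, 34, 38, 22, 16]

[63, 58, 59, 27, 47, 41, 29, 4, 14, 34, 38, 22, 16]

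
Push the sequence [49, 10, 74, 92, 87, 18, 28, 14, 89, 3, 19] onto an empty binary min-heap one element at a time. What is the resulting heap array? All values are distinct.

[3, 10, 18, 49, 14, 74, 28, 92, 89, 87, 19]

Insert 49:
  append 49 at index 0 → [49] (no swap needed)
Insert 10:
  append 10 at index 1 → [49, 10]
  10 < parent 49 at index 0, swap → [10, 49]
Insert 74:
  append 74 at index 2 → [10, 49, 74] (no swap needed)
Insert 92:
  append 92 at index 3 → [10, 49, 74, 92] (no swap needed)
Insert 87:
  append 87 at index 4 → [10, 49, 74, 92, 87] (no swap needed)
Insert 18:
  append 18 at index 5 → [10, 49, 74, 92, 87, 18]
  18 < parent 74 at index 2, swap → [10, 49, 18, 92, 87, 74]
Insert 28:
  append 28 at index 6 → [10, 49, 18, 92, 87, 74, 28] (no swap needed)
Insert 14:
  append 14 at index 7 → [10, 49, 18, 92, 87, 74, 28, 14]
  14 < parent 92 at index 3, swap → [10, 49, 18, 14, 87, 74, 28, 92]
  14 < parent 49 at index 1, swap → [10, 14, 18, 49, 87, 74, 28, 92]
Insert 89:
  append 89 at index 8 → [10, 14, 18, 49, 87, 74, 28, 92, 89] (no swap needed)
Insert 3:
  append 3 at index 9 → [10, 14, 18, 49, 87, 74, 28, 92, 89, 3]
  3 < parent 87 at index 4, swap → [10, 14, 18, 49, 3, 74, 28, 92, 89, 87]
  3 < parent 14 at index 1, swap → [10, 3, 18, 49, 14, 74, 28, 92, 89, 87]
  3 < parent 10 at index 0, swap → [3, 10, 18, 49, 14, 74, 28, 92, 89, 87]
Insert 19:
  append 19 at index 10 → [3, 10, 18, 49, 14, 74, 28, 92, 89, 87, 19] (no swap needed)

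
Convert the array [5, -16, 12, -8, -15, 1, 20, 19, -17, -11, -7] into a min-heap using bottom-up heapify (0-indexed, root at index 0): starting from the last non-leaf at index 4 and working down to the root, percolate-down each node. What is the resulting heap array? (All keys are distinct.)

sift down from index 4: already satisfies heap property
sift down from index 3:
  -8 vs smaller child -17 at index 8, swap → [5, -16, 12, -17, -15, 1, 20, 19, -8, -11, -7]
sift down from index 2:
  12 vs smaller child 1 at index 5, swap → [5, -16, 1, -17, -15, 12, 20, 19, -8, -11, -7]
sift down from index 1:
  -16 vs smaller child -17 at index 3, swap → [5, -17, 1, -16, -15, 12, 20, 19, -8, -11, -7]
sift down from index 0:
  5 vs smaller child -17 at index 1, swap → [-17, 5, 1, -16, -15, 12, 20, 19, -8, -11, -7]
  5 vs smaller child -16 at index 3, swap → [-17, -16, 1, 5, -15, 12, 20, 19, -8, -11, -7]
  5 vs smaller child -8 at index 8, swap → [-17, -16, 1, -8, -15, 12, 20, 19, 5, -11, -7]

[-17, -16, 1, -8, -15, 12, 20, 19, 5, -11, -7]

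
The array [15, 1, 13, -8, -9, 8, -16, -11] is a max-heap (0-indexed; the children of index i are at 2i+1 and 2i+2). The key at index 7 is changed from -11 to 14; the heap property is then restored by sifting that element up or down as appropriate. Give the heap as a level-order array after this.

set index 7 from -11 to 14 → [15, 1, 13, -8, -9, 8, -16, 14]
14 > parent -8 at index 3, swap → [15, 1, 13, 14, -9, 8, -16, -8]
14 > parent 1 at index 1, swap → [15, 14, 13, 1, -9, 8, -16, -8]

[15, 14, 13, 1, -9, 8, -16, -8]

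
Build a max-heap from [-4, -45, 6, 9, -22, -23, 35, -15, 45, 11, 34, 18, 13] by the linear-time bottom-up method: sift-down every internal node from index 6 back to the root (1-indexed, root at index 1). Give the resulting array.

sift down from index 6:
  -23 vs larger child 18 at index 12, swap → [-4, -45, 6, 9, -22, 18, 35, -15, 45, 11, 34, -23, 13]
sift down from index 5:
  -22 vs larger child 34 at index 11, swap → [-4, -45, 6, 9, 34, 18, 35, -15, 45, 11, -22, -23, 13]
sift down from index 4:
  9 vs larger child 45 at index 9, swap → [-4, -45, 6, 45, 34, 18, 35, -15, 9, 11, -22, -23, 13]
sift down from index 3:
  6 vs larger child 35 at index 7, swap → [-4, -45, 35, 45, 34, 18, 6, -15, 9, 11, -22, -23, 13]
sift down from index 2:
  -45 vs larger child 45 at index 4, swap → [-4, 45, 35, -45, 34, 18, 6, -15, 9, 11, -22, -23, 13]
  -45 vs larger child 9 at index 9, swap → [-4, 45, 35, 9, 34, 18, 6, -15, -45, 11, -22, -23, 13]
sift down from index 1:
  -4 vs larger child 45 at index 2, swap → [45, -4, 35, 9, 34, 18, 6, -15, -45, 11, -22, -23, 13]
  -4 vs larger child 34 at index 5, swap → [45, 34, 35, 9, -4, 18, 6, -15, -45, 11, -22, -23, 13]
  -4 vs larger child 11 at index 10, swap → [45, 34, 35, 9, 11, 18, 6, -15, -45, -4, -22, -23, 13]

[45, 34, 35, 9, 11, 18, 6, -15, -45, -4, -22, -23, 13]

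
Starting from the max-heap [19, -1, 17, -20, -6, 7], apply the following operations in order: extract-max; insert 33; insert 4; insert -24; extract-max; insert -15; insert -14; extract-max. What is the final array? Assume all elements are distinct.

[7, -1, 4, -14, -6, -24, -15, -20]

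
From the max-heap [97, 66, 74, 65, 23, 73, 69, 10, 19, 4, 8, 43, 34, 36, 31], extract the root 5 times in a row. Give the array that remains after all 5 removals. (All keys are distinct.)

[65, 31, 43, 19, 23, 34, 36, 10, 8, 4]

extract-max #1 returns 97:
  remove root 97; move last element 31 to root → [31, 66, 74, 65, 23, 73, 69, 10, 19, 4, 8, 43, 34, 36]
  31 vs larger child 74 at index 2, swap → [74, 66, 31, 65, 23, 73, 69, 10, 19, 4, 8, 43, 34, 36]
  31 vs larger child 73 at index 5, swap → [74, 66, 73, 65, 23, 31, 69, 10, 19, 4, 8, 43, 34, 36]
  31 vs larger child 43 at index 11, swap → [74, 66, 73, 65, 23, 43, 69, 10, 19, 4, 8, 31, 34, 36]
extract-max #2 returns 74:
  remove root 74; move last element 36 to root → [36, 66, 73, 65, 23, 43, 69, 10, 19, 4, 8, 31, 34]
  36 vs larger child 73 at index 2, swap → [73, 66, 36, 65, 23, 43, 69, 10, 19, 4, 8, 31, 34]
  36 vs larger child 69 at index 6, swap → [73, 66, 69, 65, 23, 43, 36, 10, 19, 4, 8, 31, 34]
extract-max #3 returns 73:
  remove root 73; move last element 34 to root → [34, 66, 69, 65, 23, 43, 36, 10, 19, 4, 8, 31]
  34 vs larger child 69 at index 2, swap → [69, 66, 34, 65, 23, 43, 36, 10, 19, 4, 8, 31]
  34 vs larger child 43 at index 5, swap → [69, 66, 43, 65, 23, 34, 36, 10, 19, 4, 8, 31]
extract-max #4 returns 69:
  remove root 69; move last element 31 to root → [31, 66, 43, 65, 23, 34, 36, 10, 19, 4, 8]
  31 vs larger child 66 at index 1, swap → [66, 31, 43, 65, 23, 34, 36, 10, 19, 4, 8]
  31 vs larger child 65 at index 3, swap → [66, 65, 43, 31, 23, 34, 36, 10, 19, 4, 8]
extract-max #5 returns 66:
  remove root 66; move last element 8 to root → [8, 65, 43, 31, 23, 34, 36, 10, 19, 4]
  8 vs larger child 65 at index 1, swap → [65, 8, 43, 31, 23, 34, 36, 10, 19, 4]
  8 vs larger child 31 at index 3, swap → [65, 31, 43, 8, 23, 34, 36, 10, 19, 4]
  8 vs larger child 19 at index 8, swap → [65, 31, 43, 19, 23, 34, 36, 10, 8, 4]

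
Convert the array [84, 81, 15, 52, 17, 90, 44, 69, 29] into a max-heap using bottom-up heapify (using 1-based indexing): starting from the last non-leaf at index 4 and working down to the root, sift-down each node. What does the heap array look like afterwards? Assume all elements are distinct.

sift down from index 4:
  52 vs larger child 69 at index 8, swap → [84, 81, 15, 69, 17, 90, 44, 52, 29]
sift down from index 3:
  15 vs larger child 90 at index 6, swap → [84, 81, 90, 69, 17, 15, 44, 52, 29]
sift down from index 2: already satisfies heap property
sift down from index 1:
  84 vs larger child 90 at index 3, swap → [90, 81, 84, 69, 17, 15, 44, 52, 29]

[90, 81, 84, 69, 17, 15, 44, 52, 29]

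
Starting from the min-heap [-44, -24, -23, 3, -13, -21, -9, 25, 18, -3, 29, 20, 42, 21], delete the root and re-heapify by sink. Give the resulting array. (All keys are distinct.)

[-24, -13, -23, 3, -3, -21, -9, 25, 18, 21, 29, 20, 42]

remove root -44; move last element 21 to root → [21, -24, -23, 3, -13, -21, -9, 25, 18, -3, 29, 20, 42]
21 vs smaller child -24 at index 1, swap → [-24, 21, -23, 3, -13, -21, -9, 25, 18, -3, 29, 20, 42]
21 vs smaller child -13 at index 4, swap → [-24, -13, -23, 3, 21, -21, -9, 25, 18, -3, 29, 20, 42]
21 vs smaller child -3 at index 9, swap → [-24, -13, -23, 3, -3, -21, -9, 25, 18, 21, 29, 20, 42]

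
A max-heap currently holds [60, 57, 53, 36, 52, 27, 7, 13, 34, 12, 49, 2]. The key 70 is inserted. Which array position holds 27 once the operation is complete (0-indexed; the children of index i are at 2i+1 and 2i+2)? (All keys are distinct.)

append 70 at index 12 → [60, 57, 53, 36, 52, 27, 7, 13, 34, 12, 49, 2, 70]
70 > parent 27 at index 5, swap → [60, 57, 53, 36, 52, 70, 7, 13, 34, 12, 49, 2, 27]
70 > parent 53 at index 2, swap → [60, 57, 70, 36, 52, 53, 7, 13, 34, 12, 49, 2, 27]
70 > parent 60 at index 0, swap → [70, 57, 60, 36, 52, 53, 7, 13, 34, 12, 49, 2, 27]
resulting array: [70, 57, 60, 36, 52, 53, 7, 13, 34, 12, 49, 2, 27]

12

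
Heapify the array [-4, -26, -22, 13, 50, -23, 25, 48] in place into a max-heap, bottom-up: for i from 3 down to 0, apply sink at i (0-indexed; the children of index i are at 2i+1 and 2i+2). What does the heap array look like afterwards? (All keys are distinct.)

[50, 48, 25, 13, -26, -23, -22, -4]

sift down from index 3:
  13 vs only child 48 at index 7, swap → [-4, -26, -22, 48, 50, -23, 25, 13]
sift down from index 2:
  -22 vs larger child 25 at index 6, swap → [-4, -26, 25, 48, 50, -23, -22, 13]
sift down from index 1:
  -26 vs larger child 50 at index 4, swap → [-4, 50, 25, 48, -26, -23, -22, 13]
sift down from index 0:
  -4 vs larger child 50 at index 1, swap → [50, -4, 25, 48, -26, -23, -22, 13]
  -4 vs larger child 48 at index 3, swap → [50, 48, 25, -4, -26, -23, -22, 13]
  -4 vs only child 13 at index 7, swap → [50, 48, 25, 13, -26, -23, -22, -4]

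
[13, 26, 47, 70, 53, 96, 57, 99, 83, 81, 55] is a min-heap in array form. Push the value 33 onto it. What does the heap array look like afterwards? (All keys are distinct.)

append 33 at index 11 → [13, 26, 47, 70, 53, 96, 57, 99, 83, 81, 55, 33]
33 < parent 96 at index 5, swap → [13, 26, 47, 70, 53, 33, 57, 99, 83, 81, 55, 96]
33 < parent 47 at index 2, swap → [13, 26, 33, 70, 53, 47, 57, 99, 83, 81, 55, 96]

[13, 26, 33, 70, 53, 47, 57, 99, 83, 81, 55, 96]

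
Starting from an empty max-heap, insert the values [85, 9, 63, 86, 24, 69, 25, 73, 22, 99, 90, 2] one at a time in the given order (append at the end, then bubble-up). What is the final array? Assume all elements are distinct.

Insert 85:
  append 85 at index 0 → [85] (no swap needed)
Insert 9:
  append 9 at index 1 → [85, 9] (no swap needed)
Insert 63:
  append 63 at index 2 → [85, 9, 63] (no swap needed)
Insert 86:
  append 86 at index 3 → [85, 9, 63, 86]
  86 > parent 9 at index 1, swap → [85, 86, 63, 9]
  86 > parent 85 at index 0, swap → [86, 85, 63, 9]
Insert 24:
  append 24 at index 4 → [86, 85, 63, 9, 24] (no swap needed)
Insert 69:
  append 69 at index 5 → [86, 85, 63, 9, 24, 69]
  69 > parent 63 at index 2, swap → [86, 85, 69, 9, 24, 63]
Insert 25:
  append 25 at index 6 → [86, 85, 69, 9, 24, 63, 25] (no swap needed)
Insert 73:
  append 73 at index 7 → [86, 85, 69, 9, 24, 63, 25, 73]
  73 > parent 9 at index 3, swap → [86, 85, 69, 73, 24, 63, 25, 9]
Insert 22:
  append 22 at index 8 → [86, 85, 69, 73, 24, 63, 25, 9, 22] (no swap needed)
Insert 99:
  append 99 at index 9 → [86, 85, 69, 73, 24, 63, 25, 9, 22, 99]
  99 > parent 24 at index 4, swap → [86, 85, 69, 73, 99, 63, 25, 9, 22, 24]
  99 > parent 85 at index 1, swap → [86, 99, 69, 73, 85, 63, 25, 9, 22, 24]
  99 > parent 86 at index 0, swap → [99, 86, 69, 73, 85, 63, 25, 9, 22, 24]
Insert 90:
  append 90 at index 10 → [99, 86, 69, 73, 85, 63, 25, 9, 22, 24, 90]
  90 > parent 85 at index 4, swap → [99, 86, 69, 73, 90, 63, 25, 9, 22, 24, 85]
  90 > parent 86 at index 1, swap → [99, 90, 69, 73, 86, 63, 25, 9, 22, 24, 85]
Insert 2:
  append 2 at index 11 → [99, 90, 69, 73, 86, 63, 25, 9, 22, 24, 85, 2] (no swap needed)

[99, 90, 69, 73, 86, 63, 25, 9, 22, 24, 85, 2]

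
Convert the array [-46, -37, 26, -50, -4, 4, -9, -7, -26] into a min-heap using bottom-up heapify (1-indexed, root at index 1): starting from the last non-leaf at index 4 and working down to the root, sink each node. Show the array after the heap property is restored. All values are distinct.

[-50, -46, -9, -37, -4, 4, 26, -7, -26]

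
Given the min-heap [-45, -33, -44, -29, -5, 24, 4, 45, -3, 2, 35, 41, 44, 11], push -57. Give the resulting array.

[-57, -33, -45, -29, -5, 24, -44, 45, -3, 2, 35, 41, 44, 11, 4]

append -57 at index 14 → [-45, -33, -44, -29, -5, 24, 4, 45, -3, 2, 35, 41, 44, 11, -57]
-57 < parent 4 at index 6, swap → [-45, -33, -44, -29, -5, 24, -57, 45, -3, 2, 35, 41, 44, 11, 4]
-57 < parent -44 at index 2, swap → [-45, -33, -57, -29, -5, 24, -44, 45, -3, 2, 35, 41, 44, 11, 4]
-57 < parent -45 at index 0, swap → [-57, -33, -45, -29, -5, 24, -44, 45, -3, 2, 35, 41, 44, 11, 4]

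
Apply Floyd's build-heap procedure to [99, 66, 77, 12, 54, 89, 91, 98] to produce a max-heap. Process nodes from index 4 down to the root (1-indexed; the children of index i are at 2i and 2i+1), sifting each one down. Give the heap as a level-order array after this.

sift down from index 4:
  12 vs only child 98 at index 8, swap → [99, 66, 77, 98, 54, 89, 91, 12]
sift down from index 3:
  77 vs larger child 91 at index 7, swap → [99, 66, 91, 98, 54, 89, 77, 12]
sift down from index 2:
  66 vs larger child 98 at index 4, swap → [99, 98, 91, 66, 54, 89, 77, 12]
sift down from index 1: already satisfies heap property

[99, 98, 91, 66, 54, 89, 77, 12]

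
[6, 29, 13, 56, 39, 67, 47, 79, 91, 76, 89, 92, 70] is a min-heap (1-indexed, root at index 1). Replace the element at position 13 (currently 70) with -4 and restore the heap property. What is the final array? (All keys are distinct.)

set index 13 from 70 to -4 → [6, 29, 13, 56, 39, 67, 47, 79, 91, 76, 89, 92, -4]
-4 < parent 67 at index 6, swap → [6, 29, 13, 56, 39, -4, 47, 79, 91, 76, 89, 92, 67]
-4 < parent 13 at index 3, swap → [6, 29, -4, 56, 39, 13, 47, 79, 91, 76, 89, 92, 67]
-4 < parent 6 at index 1, swap → [-4, 29, 6, 56, 39, 13, 47, 79, 91, 76, 89, 92, 67]

[-4, 29, 6, 56, 39, 13, 47, 79, 91, 76, 89, 92, 67]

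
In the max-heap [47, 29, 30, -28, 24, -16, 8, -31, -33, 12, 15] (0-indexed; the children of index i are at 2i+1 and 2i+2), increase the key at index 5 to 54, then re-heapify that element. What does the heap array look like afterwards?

[54, 29, 47, -28, 24, 30, 8, -31, -33, 12, 15]

set index 5 from -16 to 54 → [47, 29, 30, -28, 24, 54, 8, -31, -33, 12, 15]
54 > parent 30 at index 2, swap → [47, 29, 54, -28, 24, 30, 8, -31, -33, 12, 15]
54 > parent 47 at index 0, swap → [54, 29, 47, -28, 24, 30, 8, -31, -33, 12, 15]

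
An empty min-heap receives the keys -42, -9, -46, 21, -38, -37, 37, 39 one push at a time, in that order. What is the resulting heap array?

[-46, -38, -42, 21, -9, -37, 37, 39]

Insert -42:
  append -42 at index 0 → [-42] (no swap needed)
Insert -9:
  append -9 at index 1 → [-42, -9] (no swap needed)
Insert -46:
  append -46 at index 2 → [-42, -9, -46]
  -46 < parent -42 at index 0, swap → [-46, -9, -42]
Insert 21:
  append 21 at index 3 → [-46, -9, -42, 21] (no swap needed)
Insert -38:
  append -38 at index 4 → [-46, -9, -42, 21, -38]
  -38 < parent -9 at index 1, swap → [-46, -38, -42, 21, -9]
Insert -37:
  append -37 at index 5 → [-46, -38, -42, 21, -9, -37] (no swap needed)
Insert 37:
  append 37 at index 6 → [-46, -38, -42, 21, -9, -37, 37] (no swap needed)
Insert 39:
  append 39 at index 7 → [-46, -38, -42, 21, -9, -37, 37, 39] (no swap needed)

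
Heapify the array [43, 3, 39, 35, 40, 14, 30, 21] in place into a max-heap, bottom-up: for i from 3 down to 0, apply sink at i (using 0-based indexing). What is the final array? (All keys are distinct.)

sift down from index 3: already satisfies heap property
sift down from index 2: already satisfies heap property
sift down from index 1:
  3 vs larger child 40 at index 4, swap → [43, 40, 39, 35, 3, 14, 30, 21]
sift down from index 0: already satisfies heap property

[43, 40, 39, 35, 3, 14, 30, 21]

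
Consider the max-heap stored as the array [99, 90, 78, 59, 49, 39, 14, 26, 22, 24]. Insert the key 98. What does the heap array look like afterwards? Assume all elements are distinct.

[99, 98, 78, 59, 90, 39, 14, 26, 22, 24, 49]

append 98 at index 10 → [99, 90, 78, 59, 49, 39, 14, 26, 22, 24, 98]
98 > parent 49 at index 4, swap → [99, 90, 78, 59, 98, 39, 14, 26, 22, 24, 49]
98 > parent 90 at index 1, swap → [99, 98, 78, 59, 90, 39, 14, 26, 22, 24, 49]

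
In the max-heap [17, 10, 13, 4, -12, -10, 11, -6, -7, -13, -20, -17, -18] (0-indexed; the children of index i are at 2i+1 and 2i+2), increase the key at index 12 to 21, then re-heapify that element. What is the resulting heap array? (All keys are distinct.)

[21, 10, 17, 4, -12, 13, 11, -6, -7, -13, -20, -17, -10]

set index 12 from -18 to 21 → [17, 10, 13, 4, -12, -10, 11, -6, -7, -13, -20, -17, 21]
21 > parent -10 at index 5, swap → [17, 10, 13, 4, -12, 21, 11, -6, -7, -13, -20, -17, -10]
21 > parent 13 at index 2, swap → [17, 10, 21, 4, -12, 13, 11, -6, -7, -13, -20, -17, -10]
21 > parent 17 at index 0, swap → [21, 10, 17, 4, -12, 13, 11, -6, -7, -13, -20, -17, -10]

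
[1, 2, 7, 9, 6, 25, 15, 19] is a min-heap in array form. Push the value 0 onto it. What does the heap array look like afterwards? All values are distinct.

append 0 at index 8 → [1, 2, 7, 9, 6, 25, 15, 19, 0]
0 < parent 9 at index 3, swap → [1, 2, 7, 0, 6, 25, 15, 19, 9]
0 < parent 2 at index 1, swap → [1, 0, 7, 2, 6, 25, 15, 19, 9]
0 < parent 1 at index 0, swap → [0, 1, 7, 2, 6, 25, 15, 19, 9]

[0, 1, 7, 2, 6, 25, 15, 19, 9]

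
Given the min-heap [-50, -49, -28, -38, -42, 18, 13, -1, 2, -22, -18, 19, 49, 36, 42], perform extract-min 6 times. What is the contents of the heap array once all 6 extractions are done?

[-18, -1, 13, 2, 42, 18, 19, 36, 49]

extract-min #1 returns -50:
  remove root -50; move last element 42 to root → [42, -49, -28, -38, -42, 18, 13, -1, 2, -22, -18, 19, 49, 36]
  42 vs smaller child -49 at index 1, swap → [-49, 42, -28, -38, -42, 18, 13, -1, 2, -22, -18, 19, 49, 36]
  42 vs smaller child -42 at index 4, swap → [-49, -42, -28, -38, 42, 18, 13, -1, 2, -22, -18, 19, 49, 36]
  42 vs smaller child -22 at index 9, swap → [-49, -42, -28, -38, -22, 18, 13, -1, 2, 42, -18, 19, 49, 36]
extract-min #2 returns -49:
  remove root -49; move last element 36 to root → [36, -42, -28, -38, -22, 18, 13, -1, 2, 42, -18, 19, 49]
  36 vs smaller child -42 at index 1, swap → [-42, 36, -28, -38, -22, 18, 13, -1, 2, 42, -18, 19, 49]
  36 vs smaller child -38 at index 3, swap → [-42, -38, -28, 36, -22, 18, 13, -1, 2, 42, -18, 19, 49]
  36 vs smaller child -1 at index 7, swap → [-42, -38, -28, -1, -22, 18, 13, 36, 2, 42, -18, 19, 49]
extract-min #3 returns -42:
  remove root -42; move last element 49 to root → [49, -38, -28, -1, -22, 18, 13, 36, 2, 42, -18, 19]
  49 vs smaller child -38 at index 1, swap → [-38, 49, -28, -1, -22, 18, 13, 36, 2, 42, -18, 19]
  49 vs smaller child -22 at index 4, swap → [-38, -22, -28, -1, 49, 18, 13, 36, 2, 42, -18, 19]
  49 vs smaller child -18 at index 10, swap → [-38, -22, -28, -1, -18, 18, 13, 36, 2, 42, 49, 19]
extract-min #4 returns -38:
  remove root -38; move last element 19 to root → [19, -22, -28, -1, -18, 18, 13, 36, 2, 42, 49]
  19 vs smaller child -28 at index 2, swap → [-28, -22, 19, -1, -18, 18, 13, 36, 2, 42, 49]
  19 vs smaller child 13 at index 6, swap → [-28, -22, 13, -1, -18, 18, 19, 36, 2, 42, 49]
extract-min #5 returns -28:
  remove root -28; move last element 49 to root → [49, -22, 13, -1, -18, 18, 19, 36, 2, 42]
  49 vs smaller child -22 at index 1, swap → [-22, 49, 13, -1, -18, 18, 19, 36, 2, 42]
  49 vs smaller child -18 at index 4, swap → [-22, -18, 13, -1, 49, 18, 19, 36, 2, 42]
  49 vs only child 42 at index 9, swap → [-22, -18, 13, -1, 42, 18, 19, 36, 2, 49]
extract-min #6 returns -22:
  remove root -22; move last element 49 to root → [49, -18, 13, -1, 42, 18, 19, 36, 2]
  49 vs smaller child -18 at index 1, swap → [-18, 49, 13, -1, 42, 18, 19, 36, 2]
  49 vs smaller child -1 at index 3, swap → [-18, -1, 13, 49, 42, 18, 19, 36, 2]
  49 vs smaller child 2 at index 8, swap → [-18, -1, 13, 2, 42, 18, 19, 36, 49]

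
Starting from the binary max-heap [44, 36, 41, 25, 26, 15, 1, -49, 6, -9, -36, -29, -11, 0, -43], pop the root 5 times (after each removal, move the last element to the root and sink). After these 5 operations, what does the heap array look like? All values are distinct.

extract-max #1 returns 44:
  remove root 44; move last element -43 to root → [-43, 36, 41, 25, 26, 15, 1, -49, 6, -9, -36, -29, -11, 0]
  -43 vs larger child 41 at index 2, swap → [41, 36, -43, 25, 26, 15, 1, -49, 6, -9, -36, -29, -11, 0]
  -43 vs larger child 15 at index 5, swap → [41, 36, 15, 25, 26, -43, 1, -49, 6, -9, -36, -29, -11, 0]
  -43 vs larger child -11 at index 12, swap → [41, 36, 15, 25, 26, -11, 1, -49, 6, -9, -36, -29, -43, 0]
extract-max #2 returns 41:
  remove root 41; move last element 0 to root → [0, 36, 15, 25, 26, -11, 1, -49, 6, -9, -36, -29, -43]
  0 vs larger child 36 at index 1, swap → [36, 0, 15, 25, 26, -11, 1, -49, 6, -9, -36, -29, -43]
  0 vs larger child 26 at index 4, swap → [36, 26, 15, 25, 0, -11, 1, -49, 6, -9, -36, -29, -43]
extract-max #3 returns 36:
  remove root 36; move last element -43 to root → [-43, 26, 15, 25, 0, -11, 1, -49, 6, -9, -36, -29]
  -43 vs larger child 26 at index 1, swap → [26, -43, 15, 25, 0, -11, 1, -49, 6, -9, -36, -29]
  -43 vs larger child 25 at index 3, swap → [26, 25, 15, -43, 0, -11, 1, -49, 6, -9, -36, -29]
  -43 vs larger child 6 at index 8, swap → [26, 25, 15, 6, 0, -11, 1, -49, -43, -9, -36, -29]
extract-max #4 returns 26:
  remove root 26; move last element -29 to root → [-29, 25, 15, 6, 0, -11, 1, -49, -43, -9, -36]
  -29 vs larger child 25 at index 1, swap → [25, -29, 15, 6, 0, -11, 1, -49, -43, -9, -36]
  -29 vs larger child 6 at index 3, swap → [25, 6, 15, -29, 0, -11, 1, -49, -43, -9, -36]
extract-max #5 returns 25:
  remove root 25; move last element -36 to root → [-36, 6, 15, -29, 0, -11, 1, -49, -43, -9]
  -36 vs larger child 15 at index 2, swap → [15, 6, -36, -29, 0, -11, 1, -49, -43, -9]
  -36 vs larger child 1 at index 6, swap → [15, 6, 1, -29, 0, -11, -36, -49, -43, -9]

[15, 6, 1, -29, 0, -11, -36, -49, -43, -9]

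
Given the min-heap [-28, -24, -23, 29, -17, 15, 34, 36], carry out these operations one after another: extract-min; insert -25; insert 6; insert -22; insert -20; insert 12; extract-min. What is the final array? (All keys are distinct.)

extract-min → returns -28:
  remove root -28; move last element 36 to root → [36, -24, -23, 29, -17, 15, 34]
  36 vs smaller child -24 at index 1, swap → [-24, 36, -23, 29, -17, 15, 34]
  36 vs smaller child -17 at index 4, swap → [-24, -17, -23, 29, 36, 15, 34]
insert -25:
  append -25 at index 7 → [-24, -17, -23, 29, 36, 15, 34, -25]
  -25 < parent 29 at index 3, swap → [-24, -17, -23, -25, 36, 15, 34, 29]
  -25 < parent -17 at index 1, swap → [-24, -25, -23, -17, 36, 15, 34, 29]
  -25 < parent -24 at index 0, swap → [-25, -24, -23, -17, 36, 15, 34, 29]
insert 6:
  append 6 at index 8 → [-25, -24, -23, -17, 36, 15, 34, 29, 6] (no swap needed)
insert -22:
  append -22 at index 9 → [-25, -24, -23, -17, 36, 15, 34, 29, 6, -22]
  -22 < parent 36 at index 4, swap → [-25, -24, -23, -17, -22, 15, 34, 29, 6, 36]
insert -20:
  append -20 at index 10 → [-25, -24, -23, -17, -22, 15, 34, 29, 6, 36, -20] (no swap needed)
insert 12:
  append 12 at index 11 → [-25, -24, -23, -17, -22, 15, 34, 29, 6, 36, -20, 12]
  12 < parent 15 at index 5, swap → [-25, -24, -23, -17, -22, 12, 34, 29, 6, 36, -20, 15]
extract-min → returns -25:
  remove root -25; move last element 15 to root → [15, -24, -23, -17, -22, 12, 34, 29, 6, 36, -20]
  15 vs smaller child -24 at index 1, swap → [-24, 15, -23, -17, -22, 12, 34, 29, 6, 36, -20]
  15 vs smaller child -22 at index 4, swap → [-24, -22, -23, -17, 15, 12, 34, 29, 6, 36, -20]
  15 vs smaller child -20 at index 10, swap → [-24, -22, -23, -17, -20, 12, 34, 29, 6, 36, 15]

[-24, -22, -23, -17, -20, 12, 34, 29, 6, 36, 15]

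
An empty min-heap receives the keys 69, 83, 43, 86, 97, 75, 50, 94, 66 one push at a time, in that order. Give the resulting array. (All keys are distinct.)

[43, 66, 50, 83, 97, 75, 69, 94, 86]

Insert 69:
  append 69 at index 0 → [69] (no swap needed)
Insert 83:
  append 83 at index 1 → [69, 83] (no swap needed)
Insert 43:
  append 43 at index 2 → [69, 83, 43]
  43 < parent 69 at index 0, swap → [43, 83, 69]
Insert 86:
  append 86 at index 3 → [43, 83, 69, 86] (no swap needed)
Insert 97:
  append 97 at index 4 → [43, 83, 69, 86, 97] (no swap needed)
Insert 75:
  append 75 at index 5 → [43, 83, 69, 86, 97, 75] (no swap needed)
Insert 50:
  append 50 at index 6 → [43, 83, 69, 86, 97, 75, 50]
  50 < parent 69 at index 2, swap → [43, 83, 50, 86, 97, 75, 69]
Insert 94:
  append 94 at index 7 → [43, 83, 50, 86, 97, 75, 69, 94] (no swap needed)
Insert 66:
  append 66 at index 8 → [43, 83, 50, 86, 97, 75, 69, 94, 66]
  66 < parent 86 at index 3, swap → [43, 83, 50, 66, 97, 75, 69, 94, 86]
  66 < parent 83 at index 1, swap → [43, 66, 50, 83, 97, 75, 69, 94, 86]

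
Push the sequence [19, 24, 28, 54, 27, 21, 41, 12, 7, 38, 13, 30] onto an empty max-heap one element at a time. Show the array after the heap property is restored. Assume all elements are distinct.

[54, 38, 41, 19, 28, 30, 24, 12, 7, 27, 13, 21]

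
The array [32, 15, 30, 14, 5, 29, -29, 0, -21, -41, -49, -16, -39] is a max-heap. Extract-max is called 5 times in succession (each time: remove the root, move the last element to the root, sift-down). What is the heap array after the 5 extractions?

[5, 0, -16, -21, -41, -39, -29, -49]

extract-max #1 returns 32:
  remove root 32; move last element -39 to root → [-39, 15, 30, 14, 5, 29, -29, 0, -21, -41, -49, -16]
  -39 vs larger child 30 at index 2, swap → [30, 15, -39, 14, 5, 29, -29, 0, -21, -41, -49, -16]
  -39 vs larger child 29 at index 5, swap → [30, 15, 29, 14, 5, -39, -29, 0, -21, -41, -49, -16]
  -39 vs only child -16 at index 11, swap → [30, 15, 29, 14, 5, -16, -29, 0, -21, -41, -49, -39]
extract-max #2 returns 30:
  remove root 30; move last element -39 to root → [-39, 15, 29, 14, 5, -16, -29, 0, -21, -41, -49]
  -39 vs larger child 29 at index 2, swap → [29, 15, -39, 14, 5, -16, -29, 0, -21, -41, -49]
  -39 vs larger child -16 at index 5, swap → [29, 15, -16, 14, 5, -39, -29, 0, -21, -41, -49]
extract-max #3 returns 29:
  remove root 29; move last element -49 to root → [-49, 15, -16, 14, 5, -39, -29, 0, -21, -41]
  -49 vs larger child 15 at index 1, swap → [15, -49, -16, 14, 5, -39, -29, 0, -21, -41]
  -49 vs larger child 14 at index 3, swap → [15, 14, -16, -49, 5, -39, -29, 0, -21, -41]
  -49 vs larger child 0 at index 7, swap → [15, 14, -16, 0, 5, -39, -29, -49, -21, -41]
extract-max #4 returns 15:
  remove root 15; move last element -41 to root → [-41, 14, -16, 0, 5, -39, -29, -49, -21]
  -41 vs larger child 14 at index 1, swap → [14, -41, -16, 0, 5, -39, -29, -49, -21]
  -41 vs larger child 5 at index 4, swap → [14, 5, -16, 0, -41, -39, -29, -49, -21]
extract-max #5 returns 14:
  remove root 14; move last element -21 to root → [-21, 5, -16, 0, -41, -39, -29, -49]
  -21 vs larger child 5 at index 1, swap → [5, -21, -16, 0, -41, -39, -29, -49]
  -21 vs larger child 0 at index 3, swap → [5, 0, -16, -21, -41, -39, -29, -49]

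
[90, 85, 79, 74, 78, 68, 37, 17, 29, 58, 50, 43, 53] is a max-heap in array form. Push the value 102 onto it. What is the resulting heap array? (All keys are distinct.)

[102, 85, 90, 74, 78, 68, 79, 17, 29, 58, 50, 43, 53, 37]

append 102 at index 13 → [90, 85, 79, 74, 78, 68, 37, 17, 29, 58, 50, 43, 53, 102]
102 > parent 37 at index 6, swap → [90, 85, 79, 74, 78, 68, 102, 17, 29, 58, 50, 43, 53, 37]
102 > parent 79 at index 2, swap → [90, 85, 102, 74, 78, 68, 79, 17, 29, 58, 50, 43, 53, 37]
102 > parent 90 at index 0, swap → [102, 85, 90, 74, 78, 68, 79, 17, 29, 58, 50, 43, 53, 37]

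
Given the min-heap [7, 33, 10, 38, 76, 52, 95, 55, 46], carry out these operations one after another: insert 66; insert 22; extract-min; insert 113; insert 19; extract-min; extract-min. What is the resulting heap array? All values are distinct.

[22, 33, 52, 38, 76, 66, 95, 55, 46, 113]

insert 66:
  append 66 at index 9 → [7, 33, 10, 38, 76, 52, 95, 55, 46, 66]
  66 < parent 76 at index 4, swap → [7, 33, 10, 38, 66, 52, 95, 55, 46, 76]
insert 22:
  append 22 at index 10 → [7, 33, 10, 38, 66, 52, 95, 55, 46, 76, 22]
  22 < parent 66 at index 4, swap → [7, 33, 10, 38, 22, 52, 95, 55, 46, 76, 66]
  22 < parent 33 at index 1, swap → [7, 22, 10, 38, 33, 52, 95, 55, 46, 76, 66]
extract-min → returns 7:
  remove root 7; move last element 66 to root → [66, 22, 10, 38, 33, 52, 95, 55, 46, 76]
  66 vs smaller child 10 at index 2, swap → [10, 22, 66, 38, 33, 52, 95, 55, 46, 76]
  66 vs smaller child 52 at index 5, swap → [10, 22, 52, 38, 33, 66, 95, 55, 46, 76]
insert 113:
  append 113 at index 10 → [10, 22, 52, 38, 33, 66, 95, 55, 46, 76, 113] (no swap needed)
insert 19:
  append 19 at index 11 → [10, 22, 52, 38, 33, 66, 95, 55, 46, 76, 113, 19]
  19 < parent 66 at index 5, swap → [10, 22, 52, 38, 33, 19, 95, 55, 46, 76, 113, 66]
  19 < parent 52 at index 2, swap → [10, 22, 19, 38, 33, 52, 95, 55, 46, 76, 113, 66]
extract-min → returns 10:
  remove root 10; move last element 66 to root → [66, 22, 19, 38, 33, 52, 95, 55, 46, 76, 113]
  66 vs smaller child 19 at index 2, swap → [19, 22, 66, 38, 33, 52, 95, 55, 46, 76, 113]
  66 vs smaller child 52 at index 5, swap → [19, 22, 52, 38, 33, 66, 95, 55, 46, 76, 113]
extract-min → returns 19:
  remove root 19; move last element 113 to root → [113, 22, 52, 38, 33, 66, 95, 55, 46, 76]
  113 vs smaller child 22 at index 1, swap → [22, 113, 52, 38, 33, 66, 95, 55, 46, 76]
  113 vs smaller child 33 at index 4, swap → [22, 33, 52, 38, 113, 66, 95, 55, 46, 76]
  113 vs only child 76 at index 9, swap → [22, 33, 52, 38, 76, 66, 95, 55, 46, 113]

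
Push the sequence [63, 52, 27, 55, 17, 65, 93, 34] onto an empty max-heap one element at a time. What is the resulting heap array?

Insert 63:
  append 63 at index 0 → [63] (no swap needed)
Insert 52:
  append 52 at index 1 → [63, 52] (no swap needed)
Insert 27:
  append 27 at index 2 → [63, 52, 27] (no swap needed)
Insert 55:
  append 55 at index 3 → [63, 52, 27, 55]
  55 > parent 52 at index 1, swap → [63, 55, 27, 52]
Insert 17:
  append 17 at index 4 → [63, 55, 27, 52, 17] (no swap needed)
Insert 65:
  append 65 at index 5 → [63, 55, 27, 52, 17, 65]
  65 > parent 27 at index 2, swap → [63, 55, 65, 52, 17, 27]
  65 > parent 63 at index 0, swap → [65, 55, 63, 52, 17, 27]
Insert 93:
  append 93 at index 6 → [65, 55, 63, 52, 17, 27, 93]
  93 > parent 63 at index 2, swap → [65, 55, 93, 52, 17, 27, 63]
  93 > parent 65 at index 0, swap → [93, 55, 65, 52, 17, 27, 63]
Insert 34:
  append 34 at index 7 → [93, 55, 65, 52, 17, 27, 63, 34] (no swap needed)

[93, 55, 65, 52, 17, 27, 63, 34]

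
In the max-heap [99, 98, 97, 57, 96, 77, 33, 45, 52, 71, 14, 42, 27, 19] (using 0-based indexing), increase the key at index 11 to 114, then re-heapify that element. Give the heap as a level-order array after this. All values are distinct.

set index 11 from 42 to 114 → [99, 98, 97, 57, 96, 77, 33, 45, 52, 71, 14, 114, 27, 19]
114 > parent 77 at index 5, swap → [99, 98, 97, 57, 96, 114, 33, 45, 52, 71, 14, 77, 27, 19]
114 > parent 97 at index 2, swap → [99, 98, 114, 57, 96, 97, 33, 45, 52, 71, 14, 77, 27, 19]
114 > parent 99 at index 0, swap → [114, 98, 99, 57, 96, 97, 33, 45, 52, 71, 14, 77, 27, 19]

[114, 98, 99, 57, 96, 97, 33, 45, 52, 71, 14, 77, 27, 19]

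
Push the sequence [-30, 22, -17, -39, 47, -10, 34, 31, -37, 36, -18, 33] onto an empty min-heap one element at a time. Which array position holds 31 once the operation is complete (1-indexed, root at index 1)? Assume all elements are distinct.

Insert -30:
  append -30 at index 1 → [-30] (no swap needed)
Insert 22:
  append 22 at index 2 → [-30, 22] (no swap needed)
Insert -17:
  append -17 at index 3 → [-30, 22, -17] (no swap needed)
Insert -39:
  append -39 at index 4 → [-30, 22, -17, -39]
  -39 < parent 22 at index 2, swap → [-30, -39, -17, 22]
  -39 < parent -30 at index 1, swap → [-39, -30, -17, 22]
Insert 47:
  append 47 at index 5 → [-39, -30, -17, 22, 47] (no swap needed)
Insert -10:
  append -10 at index 6 → [-39, -30, -17, 22, 47, -10] (no swap needed)
Insert 34:
  append 34 at index 7 → [-39, -30, -17, 22, 47, -10, 34] (no swap needed)
Insert 31:
  append 31 at index 8 → [-39, -30, -17, 22, 47, -10, 34, 31] (no swap needed)
Insert -37:
  append -37 at index 9 → [-39, -30, -17, 22, 47, -10, 34, 31, -37]
  -37 < parent 22 at index 4, swap → [-39, -30, -17, -37, 47, -10, 34, 31, 22]
  -37 < parent -30 at index 2, swap → [-39, -37, -17, -30, 47, -10, 34, 31, 22]
Insert 36:
  append 36 at index 10 → [-39, -37, -17, -30, 47, -10, 34, 31, 22, 36]
  36 < parent 47 at index 5, swap → [-39, -37, -17, -30, 36, -10, 34, 31, 22, 47]
Insert -18:
  append -18 at index 11 → [-39, -37, -17, -30, 36, -10, 34, 31, 22, 47, -18]
  -18 < parent 36 at index 5, swap → [-39, -37, -17, -30, -18, -10, 34, 31, 22, 47, 36]
Insert 33:
  append 33 at index 12 → [-39, -37, -17, -30, -18, -10, 34, 31, 22, 47, 36, 33] (no swap needed)
resulting array: [-39, -37, -17, -30, -18, -10, 34, 31, 22, 47, 36, 33]

8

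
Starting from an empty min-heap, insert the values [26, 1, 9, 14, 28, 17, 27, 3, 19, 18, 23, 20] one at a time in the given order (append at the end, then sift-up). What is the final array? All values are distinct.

Insert 26:
  append 26 at index 0 → [26] (no swap needed)
Insert 1:
  append 1 at index 1 → [26, 1]
  1 < parent 26 at index 0, swap → [1, 26]
Insert 9:
  append 9 at index 2 → [1, 26, 9] (no swap needed)
Insert 14:
  append 14 at index 3 → [1, 26, 9, 14]
  14 < parent 26 at index 1, swap → [1, 14, 9, 26]
Insert 28:
  append 28 at index 4 → [1, 14, 9, 26, 28] (no swap needed)
Insert 17:
  append 17 at index 5 → [1, 14, 9, 26, 28, 17] (no swap needed)
Insert 27:
  append 27 at index 6 → [1, 14, 9, 26, 28, 17, 27] (no swap needed)
Insert 3:
  append 3 at index 7 → [1, 14, 9, 26, 28, 17, 27, 3]
  3 < parent 26 at index 3, swap → [1, 14, 9, 3, 28, 17, 27, 26]
  3 < parent 14 at index 1, swap → [1, 3, 9, 14, 28, 17, 27, 26]
Insert 19:
  append 19 at index 8 → [1, 3, 9, 14, 28, 17, 27, 26, 19] (no swap needed)
Insert 18:
  append 18 at index 9 → [1, 3, 9, 14, 28, 17, 27, 26, 19, 18]
  18 < parent 28 at index 4, swap → [1, 3, 9, 14, 18, 17, 27, 26, 19, 28]
Insert 23:
  append 23 at index 10 → [1, 3, 9, 14, 18, 17, 27, 26, 19, 28, 23] (no swap needed)
Insert 20:
  append 20 at index 11 → [1, 3, 9, 14, 18, 17, 27, 26, 19, 28, 23, 20] (no swap needed)

[1, 3, 9, 14, 18, 17, 27, 26, 19, 28, 23, 20]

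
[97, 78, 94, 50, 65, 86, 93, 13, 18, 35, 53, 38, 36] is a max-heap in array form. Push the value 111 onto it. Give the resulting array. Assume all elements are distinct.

append 111 at index 13 → [97, 78, 94, 50, 65, 86, 93, 13, 18, 35, 53, 38, 36, 111]
111 > parent 93 at index 6, swap → [97, 78, 94, 50, 65, 86, 111, 13, 18, 35, 53, 38, 36, 93]
111 > parent 94 at index 2, swap → [97, 78, 111, 50, 65, 86, 94, 13, 18, 35, 53, 38, 36, 93]
111 > parent 97 at index 0, swap → [111, 78, 97, 50, 65, 86, 94, 13, 18, 35, 53, 38, 36, 93]

[111, 78, 97, 50, 65, 86, 94, 13, 18, 35, 53, 38, 36, 93]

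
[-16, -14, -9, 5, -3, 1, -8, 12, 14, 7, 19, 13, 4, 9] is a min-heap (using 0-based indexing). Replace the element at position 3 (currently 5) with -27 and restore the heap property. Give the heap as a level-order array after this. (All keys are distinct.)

[-27, -16, -9, -14, -3, 1, -8, 12, 14, 7, 19, 13, 4, 9]

set index 3 from 5 to -27 → [-16, -14, -9, -27, -3, 1, -8, 12, 14, 7, 19, 13, 4, 9]
-27 < parent -14 at index 1, swap → [-16, -27, -9, -14, -3, 1, -8, 12, 14, 7, 19, 13, 4, 9]
-27 < parent -16 at index 0, swap → [-27, -16, -9, -14, -3, 1, -8, 12, 14, 7, 19, 13, 4, 9]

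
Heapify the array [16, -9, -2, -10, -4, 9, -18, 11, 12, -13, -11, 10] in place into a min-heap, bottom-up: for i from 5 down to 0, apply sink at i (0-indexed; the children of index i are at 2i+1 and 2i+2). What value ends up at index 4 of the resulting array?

sift down from index 5: already satisfies heap property
sift down from index 4:
  -4 vs smaller child -13 at index 9, swap → [16, -9, -2, -10, -13, 9, -18, 11, 12, -4, -11, 10]
sift down from index 3: already satisfies heap property
sift down from index 2:
  -2 vs smaller child -18 at index 6, swap → [16, -9, -18, -10, -13, 9, -2, 11, 12, -4, -11, 10]
sift down from index 1:
  -9 vs smaller child -13 at index 4, swap → [16, -13, -18, -10, -9, 9, -2, 11, 12, -4, -11, 10]
  -9 vs smaller child -11 at index 10, swap → [16, -13, -18, -10, -11, 9, -2, 11, 12, -4, -9, 10]
sift down from index 0:
  16 vs smaller child -18 at index 2, swap → [-18, -13, 16, -10, -11, 9, -2, 11, 12, -4, -9, 10]
  16 vs smaller child -2 at index 6, swap → [-18, -13, -2, -10, -11, 9, 16, 11, 12, -4, -9, 10]
resulting array: [-18, -13, -2, -10, -11, 9, 16, 11, 12, -4, -9, 10]

-11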